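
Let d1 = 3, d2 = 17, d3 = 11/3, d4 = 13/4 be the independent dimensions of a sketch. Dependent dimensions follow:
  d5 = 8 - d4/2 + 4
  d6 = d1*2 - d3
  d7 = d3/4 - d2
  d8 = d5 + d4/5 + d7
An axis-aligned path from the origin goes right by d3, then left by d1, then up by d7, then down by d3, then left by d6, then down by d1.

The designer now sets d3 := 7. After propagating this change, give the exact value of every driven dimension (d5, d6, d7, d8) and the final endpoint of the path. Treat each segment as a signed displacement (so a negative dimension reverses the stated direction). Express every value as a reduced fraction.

Apply edit: d3 := 7
  d5 = 8 - d4/2 + 4 = 83/8
  d6 = d1*2 - d3 = -1
  d7 = d3/4 - d2 = -61/4
  d8 = d5 + d4/5 + d7 = -169/40
Walk from origin (0, 0):
  seg 1: right by d3 = 7 → (7, 0)
  seg 2: left by d1 = 3 → (4, 0)
  seg 3: up by d7 = -61/4 → (4, -61/4)
  seg 4: down by d3 = 7 → (4, -89/4)
  seg 5: left by d6 = -1 → (5, -89/4)
  seg 6: down by d1 = 3 → (5, -101/4)

d5 = 83/8
d6 = -1
d7 = -61/4
d8 = -169/40
endpoint = (5, -101/4)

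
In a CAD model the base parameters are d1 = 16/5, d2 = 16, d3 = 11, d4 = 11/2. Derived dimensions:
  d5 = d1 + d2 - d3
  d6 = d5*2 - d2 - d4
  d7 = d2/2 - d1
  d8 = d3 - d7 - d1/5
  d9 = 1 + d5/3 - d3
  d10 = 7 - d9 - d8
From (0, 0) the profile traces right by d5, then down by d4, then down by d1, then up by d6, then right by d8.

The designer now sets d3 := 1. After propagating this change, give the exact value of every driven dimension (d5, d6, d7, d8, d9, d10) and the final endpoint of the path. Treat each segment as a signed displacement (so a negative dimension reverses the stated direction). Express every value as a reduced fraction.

Apply edit: d3 := 1
  d5 = d1 + d2 - d3 = 91/5
  d6 = d5*2 - d2 - d4 = 149/10
  d7 = d2/2 - d1 = 24/5
  d8 = d3 - d7 - d1/5 = -111/25
  d9 = 1 + d5/3 - d3 = 91/15
  d10 = 7 - d9 - d8 = 403/75
Walk from origin (0, 0):
  seg 1: right by d5 = 91/5 → (91/5, 0)
  seg 2: down by d4 = 11/2 → (91/5, -11/2)
  seg 3: down by d1 = 16/5 → (91/5, -87/10)
  seg 4: up by d6 = 149/10 → (91/5, 31/5)
  seg 5: right by d8 = -111/25 → (344/25, 31/5)

d5 = 91/5
d6 = 149/10
d7 = 24/5
d8 = -111/25
d9 = 91/15
d10 = 403/75
endpoint = (344/25, 31/5)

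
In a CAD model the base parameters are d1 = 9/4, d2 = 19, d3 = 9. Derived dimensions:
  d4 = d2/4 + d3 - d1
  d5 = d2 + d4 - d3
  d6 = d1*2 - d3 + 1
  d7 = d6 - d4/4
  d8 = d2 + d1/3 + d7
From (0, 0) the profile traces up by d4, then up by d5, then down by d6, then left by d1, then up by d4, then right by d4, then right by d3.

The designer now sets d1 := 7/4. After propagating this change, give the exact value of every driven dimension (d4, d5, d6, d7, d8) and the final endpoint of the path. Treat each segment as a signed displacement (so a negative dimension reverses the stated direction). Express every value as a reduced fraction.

d4 = 12
d5 = 22
d6 = -9/2
d7 = -15/2
d8 = 145/12
endpoint = (77/4, 101/2)

Apply edit: d1 := 7/4
  d4 = d2/4 + d3 - d1 = 12
  d5 = d2 + d4 - d3 = 22
  d6 = d1*2 - d3 + 1 = -9/2
  d7 = d6 - d4/4 = -15/2
  d8 = d2 + d1/3 + d7 = 145/12
Walk from origin (0, 0):
  seg 1: up by d4 = 12 → (0, 12)
  seg 2: up by d5 = 22 → (0, 34)
  seg 3: down by d6 = -9/2 → (0, 77/2)
  seg 4: left by d1 = 7/4 → (-7/4, 77/2)
  seg 5: up by d4 = 12 → (-7/4, 101/2)
  seg 6: right by d4 = 12 → (41/4, 101/2)
  seg 7: right by d3 = 9 → (77/4, 101/2)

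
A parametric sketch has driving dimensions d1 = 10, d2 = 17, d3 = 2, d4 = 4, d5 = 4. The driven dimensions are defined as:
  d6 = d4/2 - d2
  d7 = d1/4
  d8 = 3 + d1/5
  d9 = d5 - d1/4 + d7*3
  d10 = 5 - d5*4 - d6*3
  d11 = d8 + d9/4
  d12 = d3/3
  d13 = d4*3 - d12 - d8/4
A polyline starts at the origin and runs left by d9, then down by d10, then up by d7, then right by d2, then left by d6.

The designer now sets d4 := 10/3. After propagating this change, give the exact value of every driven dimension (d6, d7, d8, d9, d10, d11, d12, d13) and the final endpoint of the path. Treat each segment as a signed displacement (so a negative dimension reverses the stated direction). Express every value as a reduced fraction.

Apply edit: d4 := 10/3
  d6 = d4/2 - d2 = -46/3
  d7 = d1/4 = 5/2
  d8 = 3 + d1/5 = 5
  d9 = d5 - d1/4 + d7*3 = 9
  d10 = 5 - d5*4 - d6*3 = 35
  d11 = d8 + d9/4 = 29/4
  d12 = d3/3 = 2/3
  d13 = d4*3 - d12 - d8/4 = 97/12
Walk from origin (0, 0):
  seg 1: left by d9 = 9 → (-9, 0)
  seg 2: down by d10 = 35 → (-9, -35)
  seg 3: up by d7 = 5/2 → (-9, -65/2)
  seg 4: right by d2 = 17 → (8, -65/2)
  seg 5: left by d6 = -46/3 → (70/3, -65/2)

d6 = -46/3
d7 = 5/2
d8 = 5
d9 = 9
d10 = 35
d11 = 29/4
d12 = 2/3
d13 = 97/12
endpoint = (70/3, -65/2)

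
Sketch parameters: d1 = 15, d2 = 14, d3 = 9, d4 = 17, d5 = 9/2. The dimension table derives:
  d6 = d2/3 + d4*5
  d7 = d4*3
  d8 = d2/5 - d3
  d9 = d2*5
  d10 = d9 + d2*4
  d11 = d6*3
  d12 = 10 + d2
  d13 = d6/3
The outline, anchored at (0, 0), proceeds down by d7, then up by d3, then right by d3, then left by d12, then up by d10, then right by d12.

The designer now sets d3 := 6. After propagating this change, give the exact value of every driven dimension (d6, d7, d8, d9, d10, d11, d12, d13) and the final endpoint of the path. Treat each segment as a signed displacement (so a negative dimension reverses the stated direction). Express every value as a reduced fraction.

d6 = 269/3
d7 = 51
d8 = -16/5
d9 = 70
d10 = 126
d11 = 269
d12 = 24
d13 = 269/9
endpoint = (6, 81)

Apply edit: d3 := 6
  d6 = d2/3 + d4*5 = 269/3
  d7 = d4*3 = 51
  d8 = d2/5 - d3 = -16/5
  d9 = d2*5 = 70
  d10 = d9 + d2*4 = 126
  d11 = d6*3 = 269
  d12 = 10 + d2 = 24
  d13 = d6/3 = 269/9
Walk from origin (0, 0):
  seg 1: down by d7 = 51 → (0, -51)
  seg 2: up by d3 = 6 → (0, -45)
  seg 3: right by d3 = 6 → (6, -45)
  seg 4: left by d12 = 24 → (-18, -45)
  seg 5: up by d10 = 126 → (-18, 81)
  seg 6: right by d12 = 24 → (6, 81)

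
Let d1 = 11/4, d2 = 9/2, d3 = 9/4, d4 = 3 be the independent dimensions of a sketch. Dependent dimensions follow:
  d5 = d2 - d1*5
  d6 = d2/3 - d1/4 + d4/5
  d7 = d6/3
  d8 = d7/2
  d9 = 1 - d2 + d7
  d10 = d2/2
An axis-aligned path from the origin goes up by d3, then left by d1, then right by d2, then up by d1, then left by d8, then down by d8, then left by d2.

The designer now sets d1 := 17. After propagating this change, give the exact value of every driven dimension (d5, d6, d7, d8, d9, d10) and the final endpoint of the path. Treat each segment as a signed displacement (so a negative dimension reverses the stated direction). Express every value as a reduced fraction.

d5 = -161/2
d6 = -43/20
d7 = -43/60
d8 = -43/120
d9 = -253/60
d10 = 9/4
endpoint = (-1997/120, 2353/120)

Apply edit: d1 := 17
  d5 = d2 - d1*5 = -161/2
  d6 = d2/3 - d1/4 + d4/5 = -43/20
  d7 = d6/3 = -43/60
  d8 = d7/2 = -43/120
  d9 = 1 - d2 + d7 = -253/60
  d10 = d2/2 = 9/4
Walk from origin (0, 0):
  seg 1: up by d3 = 9/4 → (0, 9/4)
  seg 2: left by d1 = 17 → (-17, 9/4)
  seg 3: right by d2 = 9/2 → (-25/2, 9/4)
  seg 4: up by d1 = 17 → (-25/2, 77/4)
  seg 5: left by d8 = -43/120 → (-1457/120, 77/4)
  seg 6: down by d8 = -43/120 → (-1457/120, 2353/120)
  seg 7: left by d2 = 9/2 → (-1997/120, 2353/120)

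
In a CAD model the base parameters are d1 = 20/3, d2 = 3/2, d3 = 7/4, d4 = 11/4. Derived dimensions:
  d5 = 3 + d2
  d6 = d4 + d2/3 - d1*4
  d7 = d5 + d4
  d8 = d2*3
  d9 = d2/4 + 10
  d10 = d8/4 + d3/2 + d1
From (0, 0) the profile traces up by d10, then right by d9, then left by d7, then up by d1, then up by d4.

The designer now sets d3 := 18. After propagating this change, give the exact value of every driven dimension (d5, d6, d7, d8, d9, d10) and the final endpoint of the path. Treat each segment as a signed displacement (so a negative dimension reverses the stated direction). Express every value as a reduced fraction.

d5 = 9/2
d6 = -281/12
d7 = 29/4
d8 = 9/2
d9 = 83/8
d10 = 403/24
endpoint = (25/8, 629/24)

Apply edit: d3 := 18
  d5 = 3 + d2 = 9/2
  d6 = d4 + d2/3 - d1*4 = -281/12
  d7 = d5 + d4 = 29/4
  d8 = d2*3 = 9/2
  d9 = d2/4 + 10 = 83/8
  d10 = d8/4 + d3/2 + d1 = 403/24
Walk from origin (0, 0):
  seg 1: up by d10 = 403/24 → (0, 403/24)
  seg 2: right by d9 = 83/8 → (83/8, 403/24)
  seg 3: left by d7 = 29/4 → (25/8, 403/24)
  seg 4: up by d1 = 20/3 → (25/8, 563/24)
  seg 5: up by d4 = 11/4 → (25/8, 629/24)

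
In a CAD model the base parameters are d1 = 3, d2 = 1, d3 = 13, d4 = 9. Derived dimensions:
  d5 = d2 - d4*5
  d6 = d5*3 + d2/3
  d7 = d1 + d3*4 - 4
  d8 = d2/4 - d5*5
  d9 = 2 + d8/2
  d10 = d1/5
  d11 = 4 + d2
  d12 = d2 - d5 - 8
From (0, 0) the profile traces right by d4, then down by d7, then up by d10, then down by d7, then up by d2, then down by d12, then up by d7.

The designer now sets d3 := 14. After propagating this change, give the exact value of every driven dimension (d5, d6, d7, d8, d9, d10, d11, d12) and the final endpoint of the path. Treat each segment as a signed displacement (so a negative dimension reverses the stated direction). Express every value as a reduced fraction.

Apply edit: d3 := 14
  d5 = d2 - d4*5 = -44
  d6 = d5*3 + d2/3 = -395/3
  d7 = d1 + d3*4 - 4 = 55
  d8 = d2/4 - d5*5 = 881/4
  d9 = 2 + d8/2 = 897/8
  d10 = d1/5 = 3/5
  d11 = 4 + d2 = 5
  d12 = d2 - d5 - 8 = 37
Walk from origin (0, 0):
  seg 1: right by d4 = 9 → (9, 0)
  seg 2: down by d7 = 55 → (9, -55)
  seg 3: up by d10 = 3/5 → (9, -272/5)
  seg 4: down by d7 = 55 → (9, -547/5)
  seg 5: up by d2 = 1 → (9, -542/5)
  seg 6: down by d12 = 37 → (9, -727/5)
  seg 7: up by d7 = 55 → (9, -452/5)

d5 = -44
d6 = -395/3
d7 = 55
d8 = 881/4
d9 = 897/8
d10 = 3/5
d11 = 5
d12 = 37
endpoint = (9, -452/5)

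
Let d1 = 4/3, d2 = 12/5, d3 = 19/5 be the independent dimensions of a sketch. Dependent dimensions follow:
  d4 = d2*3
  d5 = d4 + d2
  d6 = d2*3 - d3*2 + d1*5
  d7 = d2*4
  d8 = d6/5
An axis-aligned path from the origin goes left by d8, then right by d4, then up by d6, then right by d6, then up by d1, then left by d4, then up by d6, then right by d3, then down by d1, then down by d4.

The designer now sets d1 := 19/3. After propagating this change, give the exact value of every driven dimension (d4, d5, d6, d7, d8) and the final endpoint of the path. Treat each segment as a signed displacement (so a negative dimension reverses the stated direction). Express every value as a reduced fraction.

d4 = 36/5
d5 = 48/5
d6 = 469/15
d7 = 48/5
d8 = 469/75
endpoint = (2161/75, 166/3)

Apply edit: d1 := 19/3
  d4 = d2*3 = 36/5
  d5 = d4 + d2 = 48/5
  d6 = d2*3 - d3*2 + d1*5 = 469/15
  d7 = d2*4 = 48/5
  d8 = d6/5 = 469/75
Walk from origin (0, 0):
  seg 1: left by d8 = 469/75 → (-469/75, 0)
  seg 2: right by d4 = 36/5 → (71/75, 0)
  seg 3: up by d6 = 469/15 → (71/75, 469/15)
  seg 4: right by d6 = 469/15 → (2416/75, 469/15)
  seg 5: up by d1 = 19/3 → (2416/75, 188/5)
  seg 6: left by d4 = 36/5 → (1876/75, 188/5)
  seg 7: up by d6 = 469/15 → (1876/75, 1033/15)
  seg 8: right by d3 = 19/5 → (2161/75, 1033/15)
  seg 9: down by d1 = 19/3 → (2161/75, 938/15)
  seg 10: down by d4 = 36/5 → (2161/75, 166/3)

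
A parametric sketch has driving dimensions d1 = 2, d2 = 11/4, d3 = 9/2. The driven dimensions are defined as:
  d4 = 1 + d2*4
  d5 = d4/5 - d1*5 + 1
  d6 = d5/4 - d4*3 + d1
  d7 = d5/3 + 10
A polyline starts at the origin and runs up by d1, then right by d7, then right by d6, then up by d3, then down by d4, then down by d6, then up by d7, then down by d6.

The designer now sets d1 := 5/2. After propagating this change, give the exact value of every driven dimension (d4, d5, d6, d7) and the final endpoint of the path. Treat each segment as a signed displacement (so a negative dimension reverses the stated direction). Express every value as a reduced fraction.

Apply edit: d1 := 5/2
  d4 = 1 + d2*4 = 12
  d5 = d4/5 - d1*5 + 1 = -91/10
  d6 = d5/4 - d4*3 + d1 = -1431/40
  d7 = d5/3 + 10 = 209/30
Walk from origin (0, 0):
  seg 1: up by d1 = 5/2 → (0, 5/2)
  seg 2: right by d7 = 209/30 → (209/30, 5/2)
  seg 3: right by d6 = -1431/40 → (-3457/120, 5/2)
  seg 4: up by d3 = 9/2 → (-3457/120, 7)
  seg 5: down by d4 = 12 → (-3457/120, -5)
  seg 6: down by d6 = -1431/40 → (-3457/120, 1231/40)
  seg 7: up by d7 = 209/30 → (-3457/120, 4529/120)
  seg 8: down by d6 = -1431/40 → (-3457/120, 4411/60)

d4 = 12
d5 = -91/10
d6 = -1431/40
d7 = 209/30
endpoint = (-3457/120, 4411/60)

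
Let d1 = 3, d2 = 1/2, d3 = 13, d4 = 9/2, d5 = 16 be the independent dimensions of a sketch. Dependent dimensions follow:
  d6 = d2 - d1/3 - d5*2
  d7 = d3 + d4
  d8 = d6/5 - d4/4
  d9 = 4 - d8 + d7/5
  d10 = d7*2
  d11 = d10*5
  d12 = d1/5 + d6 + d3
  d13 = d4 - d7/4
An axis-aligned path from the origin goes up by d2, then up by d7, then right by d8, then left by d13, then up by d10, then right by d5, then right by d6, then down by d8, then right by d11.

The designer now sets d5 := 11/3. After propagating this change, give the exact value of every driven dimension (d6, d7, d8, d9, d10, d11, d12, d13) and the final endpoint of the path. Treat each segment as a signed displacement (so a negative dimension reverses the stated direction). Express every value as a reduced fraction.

Apply edit: d5 := 11/3
  d6 = d2 - d1/3 - d5*2 = -47/6
  d7 = d3 + d4 = 35/2
  d8 = d6/5 - d4/4 = -323/120
  d9 = 4 - d8 + d7/5 = 1223/120
  d10 = d7*2 = 35
  d11 = d10*5 = 175
  d12 = d1/5 + d6 + d3 = 173/30
  d13 = d4 - d7/4 = 1/8
Walk from origin (0, 0):
  seg 1: up by d2 = 1/2 → (0, 1/2)
  seg 2: up by d7 = 35/2 → (0, 18)
  seg 3: right by d8 = -323/120 → (-323/120, 18)
  seg 4: left by d13 = 1/8 → (-169/60, 18)
  seg 5: up by d10 = 35 → (-169/60, 53)
  seg 6: right by d5 = 11/3 → (17/20, 53)
  seg 7: right by d6 = -47/6 → (-419/60, 53)
  seg 8: down by d8 = -323/120 → (-419/60, 6683/120)
  seg 9: right by d11 = 175 → (10081/60, 6683/120)

d6 = -47/6
d7 = 35/2
d8 = -323/120
d9 = 1223/120
d10 = 35
d11 = 175
d12 = 173/30
d13 = 1/8
endpoint = (10081/60, 6683/120)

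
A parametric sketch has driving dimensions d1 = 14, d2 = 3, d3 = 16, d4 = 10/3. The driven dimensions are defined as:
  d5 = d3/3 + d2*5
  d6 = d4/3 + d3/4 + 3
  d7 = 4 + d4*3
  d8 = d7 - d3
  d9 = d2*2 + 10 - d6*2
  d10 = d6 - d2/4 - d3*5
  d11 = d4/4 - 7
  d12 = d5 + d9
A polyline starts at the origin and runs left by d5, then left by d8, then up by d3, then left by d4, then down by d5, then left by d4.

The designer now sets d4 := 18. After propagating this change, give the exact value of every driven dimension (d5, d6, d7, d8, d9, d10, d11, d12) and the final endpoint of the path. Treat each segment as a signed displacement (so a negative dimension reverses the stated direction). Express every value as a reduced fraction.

d5 = 61/3
d6 = 13
d7 = 58
d8 = 42
d9 = -10
d10 = -271/4
d11 = -5/2
d12 = 31/3
endpoint = (-295/3, -13/3)

Apply edit: d4 := 18
  d5 = d3/3 + d2*5 = 61/3
  d6 = d4/3 + d3/4 + 3 = 13
  d7 = 4 + d4*3 = 58
  d8 = d7 - d3 = 42
  d9 = d2*2 + 10 - d6*2 = -10
  d10 = d6 - d2/4 - d3*5 = -271/4
  d11 = d4/4 - 7 = -5/2
  d12 = d5 + d9 = 31/3
Walk from origin (0, 0):
  seg 1: left by d5 = 61/3 → (-61/3, 0)
  seg 2: left by d8 = 42 → (-187/3, 0)
  seg 3: up by d3 = 16 → (-187/3, 16)
  seg 4: left by d4 = 18 → (-241/3, 16)
  seg 5: down by d5 = 61/3 → (-241/3, -13/3)
  seg 6: left by d4 = 18 → (-295/3, -13/3)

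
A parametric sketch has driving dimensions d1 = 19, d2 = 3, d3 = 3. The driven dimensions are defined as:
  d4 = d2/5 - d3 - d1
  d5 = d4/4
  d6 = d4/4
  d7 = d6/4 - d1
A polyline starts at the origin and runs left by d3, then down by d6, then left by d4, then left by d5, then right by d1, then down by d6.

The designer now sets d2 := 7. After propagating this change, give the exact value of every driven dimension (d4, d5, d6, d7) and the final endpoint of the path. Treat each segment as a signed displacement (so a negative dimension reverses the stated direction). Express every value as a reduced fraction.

Apply edit: d2 := 7
  d4 = d2/5 - d3 - d1 = -103/5
  d5 = d4/4 = -103/20
  d6 = d4/4 = -103/20
  d7 = d6/4 - d1 = -1623/80
Walk from origin (0, 0):
  seg 1: left by d3 = 3 → (-3, 0)
  seg 2: down by d6 = -103/20 → (-3, 103/20)
  seg 3: left by d4 = -103/5 → (88/5, 103/20)
  seg 4: left by d5 = -103/20 → (91/4, 103/20)
  seg 5: right by d1 = 19 → (167/4, 103/20)
  seg 6: down by d6 = -103/20 → (167/4, 103/10)

d4 = -103/5
d5 = -103/20
d6 = -103/20
d7 = -1623/80
endpoint = (167/4, 103/10)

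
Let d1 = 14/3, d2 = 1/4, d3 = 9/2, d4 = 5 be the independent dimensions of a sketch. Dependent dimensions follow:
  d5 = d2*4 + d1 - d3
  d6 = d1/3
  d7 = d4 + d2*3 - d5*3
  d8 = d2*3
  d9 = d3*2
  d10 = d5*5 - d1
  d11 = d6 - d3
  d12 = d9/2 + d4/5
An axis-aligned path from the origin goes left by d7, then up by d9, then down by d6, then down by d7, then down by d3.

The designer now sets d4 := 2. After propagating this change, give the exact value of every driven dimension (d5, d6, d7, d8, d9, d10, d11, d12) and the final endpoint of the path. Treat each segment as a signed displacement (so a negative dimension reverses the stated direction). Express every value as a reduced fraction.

Apply edit: d4 := 2
  d5 = d2*4 + d1 - d3 = 7/6
  d6 = d1/3 = 14/9
  d7 = d4 + d2*3 - d5*3 = -3/4
  d8 = d2*3 = 3/4
  d9 = d3*2 = 9
  d10 = d5*5 - d1 = 7/6
  d11 = d6 - d3 = -53/18
  d12 = d9/2 + d4/5 = 49/10
Walk from origin (0, 0):
  seg 1: left by d7 = -3/4 → (3/4, 0)
  seg 2: up by d9 = 9 → (3/4, 9)
  seg 3: down by d6 = 14/9 → (3/4, 67/9)
  seg 4: down by d7 = -3/4 → (3/4, 295/36)
  seg 5: down by d3 = 9/2 → (3/4, 133/36)

d5 = 7/6
d6 = 14/9
d7 = -3/4
d8 = 3/4
d9 = 9
d10 = 7/6
d11 = -53/18
d12 = 49/10
endpoint = (3/4, 133/36)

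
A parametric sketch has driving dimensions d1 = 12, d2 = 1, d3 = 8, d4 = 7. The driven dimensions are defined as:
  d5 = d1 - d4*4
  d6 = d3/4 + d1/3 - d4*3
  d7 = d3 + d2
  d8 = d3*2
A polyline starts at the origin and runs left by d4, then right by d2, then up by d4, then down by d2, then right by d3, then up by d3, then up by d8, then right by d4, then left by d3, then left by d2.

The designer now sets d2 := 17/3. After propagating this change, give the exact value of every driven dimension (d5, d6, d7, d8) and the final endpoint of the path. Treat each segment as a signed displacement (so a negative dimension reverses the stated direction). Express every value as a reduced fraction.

d5 = -16
d6 = -15
d7 = 41/3
d8 = 16
endpoint = (0, 76/3)

Apply edit: d2 := 17/3
  d5 = d1 - d4*4 = -16
  d6 = d3/4 + d1/3 - d4*3 = -15
  d7 = d3 + d2 = 41/3
  d8 = d3*2 = 16
Walk from origin (0, 0):
  seg 1: left by d4 = 7 → (-7, 0)
  seg 2: right by d2 = 17/3 → (-4/3, 0)
  seg 3: up by d4 = 7 → (-4/3, 7)
  seg 4: down by d2 = 17/3 → (-4/3, 4/3)
  seg 5: right by d3 = 8 → (20/3, 4/3)
  seg 6: up by d3 = 8 → (20/3, 28/3)
  seg 7: up by d8 = 16 → (20/3, 76/3)
  seg 8: right by d4 = 7 → (41/3, 76/3)
  seg 9: left by d3 = 8 → (17/3, 76/3)
  seg 10: left by d2 = 17/3 → (0, 76/3)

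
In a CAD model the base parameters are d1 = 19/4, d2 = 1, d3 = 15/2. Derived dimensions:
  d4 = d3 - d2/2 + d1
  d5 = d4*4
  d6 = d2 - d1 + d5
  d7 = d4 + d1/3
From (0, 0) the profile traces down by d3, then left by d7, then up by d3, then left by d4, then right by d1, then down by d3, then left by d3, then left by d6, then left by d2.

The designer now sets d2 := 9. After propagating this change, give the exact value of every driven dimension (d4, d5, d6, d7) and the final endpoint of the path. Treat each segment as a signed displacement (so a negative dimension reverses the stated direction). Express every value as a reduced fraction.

d4 = 31/4
d5 = 31
d6 = 141/4
d7 = 28/3
endpoint = (-769/12, -15/2)

Apply edit: d2 := 9
  d4 = d3 - d2/2 + d1 = 31/4
  d5 = d4*4 = 31
  d6 = d2 - d1 + d5 = 141/4
  d7 = d4 + d1/3 = 28/3
Walk from origin (0, 0):
  seg 1: down by d3 = 15/2 → (0, -15/2)
  seg 2: left by d7 = 28/3 → (-28/3, -15/2)
  seg 3: up by d3 = 15/2 → (-28/3, 0)
  seg 4: left by d4 = 31/4 → (-205/12, 0)
  seg 5: right by d1 = 19/4 → (-37/3, 0)
  seg 6: down by d3 = 15/2 → (-37/3, -15/2)
  seg 7: left by d3 = 15/2 → (-119/6, -15/2)
  seg 8: left by d6 = 141/4 → (-661/12, -15/2)
  seg 9: left by d2 = 9 → (-769/12, -15/2)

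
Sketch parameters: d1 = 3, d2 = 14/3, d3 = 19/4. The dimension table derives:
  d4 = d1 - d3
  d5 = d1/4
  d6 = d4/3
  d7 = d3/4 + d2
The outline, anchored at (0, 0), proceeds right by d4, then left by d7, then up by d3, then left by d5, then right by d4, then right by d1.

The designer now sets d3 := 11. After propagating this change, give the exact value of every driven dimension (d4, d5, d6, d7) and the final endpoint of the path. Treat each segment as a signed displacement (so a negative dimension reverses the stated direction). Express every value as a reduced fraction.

Apply edit: d3 := 11
  d4 = d1 - d3 = -8
  d5 = d1/4 = 3/4
  d6 = d4/3 = -8/3
  d7 = d3/4 + d2 = 89/12
Walk from origin (0, 0):
  seg 1: right by d4 = -8 → (-8, 0)
  seg 2: left by d7 = 89/12 → (-185/12, 0)
  seg 3: up by d3 = 11 → (-185/12, 11)
  seg 4: left by d5 = 3/4 → (-97/6, 11)
  seg 5: right by d4 = -8 → (-145/6, 11)
  seg 6: right by d1 = 3 → (-127/6, 11)

d4 = -8
d5 = 3/4
d6 = -8/3
d7 = 89/12
endpoint = (-127/6, 11)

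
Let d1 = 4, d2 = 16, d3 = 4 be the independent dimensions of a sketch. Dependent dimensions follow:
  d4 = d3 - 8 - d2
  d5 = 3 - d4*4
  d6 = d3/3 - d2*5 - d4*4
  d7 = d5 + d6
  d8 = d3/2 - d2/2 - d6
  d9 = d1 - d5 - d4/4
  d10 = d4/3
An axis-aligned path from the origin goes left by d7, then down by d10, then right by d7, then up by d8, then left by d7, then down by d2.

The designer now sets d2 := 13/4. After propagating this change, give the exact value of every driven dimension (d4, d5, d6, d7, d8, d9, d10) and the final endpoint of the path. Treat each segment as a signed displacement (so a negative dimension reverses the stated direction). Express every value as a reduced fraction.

d4 = -29/4
d5 = 32
d6 = 169/12
d7 = 553/12
d8 = -329/24
d9 = -419/16
d10 = -29/12
endpoint = (-553/12, -349/24)

Apply edit: d2 := 13/4
  d4 = d3 - 8 - d2 = -29/4
  d5 = 3 - d4*4 = 32
  d6 = d3/3 - d2*5 - d4*4 = 169/12
  d7 = d5 + d6 = 553/12
  d8 = d3/2 - d2/2 - d6 = -329/24
  d9 = d1 - d5 - d4/4 = -419/16
  d10 = d4/3 = -29/12
Walk from origin (0, 0):
  seg 1: left by d7 = 553/12 → (-553/12, 0)
  seg 2: down by d10 = -29/12 → (-553/12, 29/12)
  seg 3: right by d7 = 553/12 → (0, 29/12)
  seg 4: up by d8 = -329/24 → (0, -271/24)
  seg 5: left by d7 = 553/12 → (-553/12, -271/24)
  seg 6: down by d2 = 13/4 → (-553/12, -349/24)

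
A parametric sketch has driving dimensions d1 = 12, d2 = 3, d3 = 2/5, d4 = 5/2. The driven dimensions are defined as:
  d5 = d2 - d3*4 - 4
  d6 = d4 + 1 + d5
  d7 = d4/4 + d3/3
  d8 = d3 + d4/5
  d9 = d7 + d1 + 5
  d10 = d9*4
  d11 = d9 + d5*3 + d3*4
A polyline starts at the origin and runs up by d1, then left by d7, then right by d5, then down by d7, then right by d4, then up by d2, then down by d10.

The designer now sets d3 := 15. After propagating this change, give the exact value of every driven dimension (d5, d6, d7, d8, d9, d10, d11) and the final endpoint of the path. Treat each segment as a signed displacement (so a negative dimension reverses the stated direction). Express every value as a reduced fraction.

d5 = -61
d6 = -115/2
d7 = 45/8
d8 = 31/2
d9 = 181/8
d10 = 181/2
d11 = -803/8
endpoint = (-513/8, -649/8)

Apply edit: d3 := 15
  d5 = d2 - d3*4 - 4 = -61
  d6 = d4 + 1 + d5 = -115/2
  d7 = d4/4 + d3/3 = 45/8
  d8 = d3 + d4/5 = 31/2
  d9 = d7 + d1 + 5 = 181/8
  d10 = d9*4 = 181/2
  d11 = d9 + d5*3 + d3*4 = -803/8
Walk from origin (0, 0):
  seg 1: up by d1 = 12 → (0, 12)
  seg 2: left by d7 = 45/8 → (-45/8, 12)
  seg 3: right by d5 = -61 → (-533/8, 12)
  seg 4: down by d7 = 45/8 → (-533/8, 51/8)
  seg 5: right by d4 = 5/2 → (-513/8, 51/8)
  seg 6: up by d2 = 3 → (-513/8, 75/8)
  seg 7: down by d10 = 181/2 → (-513/8, -649/8)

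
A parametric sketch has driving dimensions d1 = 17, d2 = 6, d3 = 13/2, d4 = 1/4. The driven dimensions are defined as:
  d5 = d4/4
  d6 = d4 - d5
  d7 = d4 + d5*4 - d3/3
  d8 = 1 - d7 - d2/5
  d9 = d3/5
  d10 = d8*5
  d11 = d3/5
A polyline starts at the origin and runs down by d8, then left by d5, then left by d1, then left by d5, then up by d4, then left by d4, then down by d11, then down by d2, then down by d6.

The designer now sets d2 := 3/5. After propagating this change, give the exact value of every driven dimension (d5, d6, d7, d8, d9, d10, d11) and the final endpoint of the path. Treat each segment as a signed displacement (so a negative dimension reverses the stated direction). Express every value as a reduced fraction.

d5 = 1/16
d6 = 3/16
d7 = -5/3
d8 = 191/75
d9 = 13/10
d10 = 191/15
d11 = 13/10
endpoint = (-139/8, -5261/1200)

Apply edit: d2 := 3/5
  d5 = d4/4 = 1/16
  d6 = d4 - d5 = 3/16
  d7 = d4 + d5*4 - d3/3 = -5/3
  d8 = 1 - d7 - d2/5 = 191/75
  d9 = d3/5 = 13/10
  d10 = d8*5 = 191/15
  d11 = d3/5 = 13/10
Walk from origin (0, 0):
  seg 1: down by d8 = 191/75 → (0, -191/75)
  seg 2: left by d5 = 1/16 → (-1/16, -191/75)
  seg 3: left by d1 = 17 → (-273/16, -191/75)
  seg 4: left by d5 = 1/16 → (-137/8, -191/75)
  seg 5: up by d4 = 1/4 → (-137/8, -689/300)
  seg 6: left by d4 = 1/4 → (-139/8, -689/300)
  seg 7: down by d11 = 13/10 → (-139/8, -1079/300)
  seg 8: down by d2 = 3/5 → (-139/8, -1259/300)
  seg 9: down by d6 = 3/16 → (-139/8, -5261/1200)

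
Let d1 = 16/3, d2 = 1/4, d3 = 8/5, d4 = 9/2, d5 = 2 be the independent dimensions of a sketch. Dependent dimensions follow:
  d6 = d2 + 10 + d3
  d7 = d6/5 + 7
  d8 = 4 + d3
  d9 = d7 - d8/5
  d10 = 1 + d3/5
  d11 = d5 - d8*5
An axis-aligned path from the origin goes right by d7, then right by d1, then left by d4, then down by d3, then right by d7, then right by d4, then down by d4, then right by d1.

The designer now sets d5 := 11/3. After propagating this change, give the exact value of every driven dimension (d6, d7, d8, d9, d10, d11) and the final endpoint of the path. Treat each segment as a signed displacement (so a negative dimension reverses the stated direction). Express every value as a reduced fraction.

Apply edit: d5 := 11/3
  d6 = d2 + 10 + d3 = 237/20
  d7 = d6/5 + 7 = 937/100
  d8 = 4 + d3 = 28/5
  d9 = d7 - d8/5 = 33/4
  d10 = 1 + d3/5 = 33/25
  d11 = d5 - d8*5 = -73/3
Walk from origin (0, 0):
  seg 1: right by d7 = 937/100 → (937/100, 0)
  seg 2: right by d1 = 16/3 → (4411/300, 0)
  seg 3: left by d4 = 9/2 → (3061/300, 0)
  seg 4: down by d3 = 8/5 → (3061/300, -8/5)
  seg 5: right by d7 = 937/100 → (1468/75, -8/5)
  seg 6: right by d4 = 9/2 → (3611/150, -8/5)
  seg 7: down by d4 = 9/2 → (3611/150, -61/10)
  seg 8: right by d1 = 16/3 → (4411/150, -61/10)

d6 = 237/20
d7 = 937/100
d8 = 28/5
d9 = 33/4
d10 = 33/25
d11 = -73/3
endpoint = (4411/150, -61/10)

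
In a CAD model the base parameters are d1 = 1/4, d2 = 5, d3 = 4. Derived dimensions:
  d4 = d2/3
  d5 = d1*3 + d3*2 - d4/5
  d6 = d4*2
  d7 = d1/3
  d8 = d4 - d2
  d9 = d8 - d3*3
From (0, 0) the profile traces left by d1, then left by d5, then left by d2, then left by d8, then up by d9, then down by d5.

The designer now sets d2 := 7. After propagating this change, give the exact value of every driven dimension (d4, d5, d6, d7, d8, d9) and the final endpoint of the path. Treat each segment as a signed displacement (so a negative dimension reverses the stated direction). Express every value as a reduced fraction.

d4 = 7/3
d5 = 497/60
d6 = 14/3
d7 = 1/12
d8 = -14/3
d9 = -50/3
endpoint = (-163/15, -499/20)

Apply edit: d2 := 7
  d4 = d2/3 = 7/3
  d5 = d1*3 + d3*2 - d4/5 = 497/60
  d6 = d4*2 = 14/3
  d7 = d1/3 = 1/12
  d8 = d4 - d2 = -14/3
  d9 = d8 - d3*3 = -50/3
Walk from origin (0, 0):
  seg 1: left by d1 = 1/4 → (-1/4, 0)
  seg 2: left by d5 = 497/60 → (-128/15, 0)
  seg 3: left by d2 = 7 → (-233/15, 0)
  seg 4: left by d8 = -14/3 → (-163/15, 0)
  seg 5: up by d9 = -50/3 → (-163/15, -50/3)
  seg 6: down by d5 = 497/60 → (-163/15, -499/20)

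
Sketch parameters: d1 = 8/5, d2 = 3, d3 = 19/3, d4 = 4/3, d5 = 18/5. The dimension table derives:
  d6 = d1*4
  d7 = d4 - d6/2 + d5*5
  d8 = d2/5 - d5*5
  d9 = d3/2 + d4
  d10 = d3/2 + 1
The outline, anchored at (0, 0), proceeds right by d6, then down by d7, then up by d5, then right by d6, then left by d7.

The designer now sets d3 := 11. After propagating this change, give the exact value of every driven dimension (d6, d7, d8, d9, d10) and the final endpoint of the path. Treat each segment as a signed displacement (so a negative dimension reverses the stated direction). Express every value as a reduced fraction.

d6 = 32/5
d7 = 242/15
d8 = -87/5
d9 = 41/6
d10 = 13/2
endpoint = (-10/3, -188/15)

Apply edit: d3 := 11
  d6 = d1*4 = 32/5
  d7 = d4 - d6/2 + d5*5 = 242/15
  d8 = d2/5 - d5*5 = -87/5
  d9 = d3/2 + d4 = 41/6
  d10 = d3/2 + 1 = 13/2
Walk from origin (0, 0):
  seg 1: right by d6 = 32/5 → (32/5, 0)
  seg 2: down by d7 = 242/15 → (32/5, -242/15)
  seg 3: up by d5 = 18/5 → (32/5, -188/15)
  seg 4: right by d6 = 32/5 → (64/5, -188/15)
  seg 5: left by d7 = 242/15 → (-10/3, -188/15)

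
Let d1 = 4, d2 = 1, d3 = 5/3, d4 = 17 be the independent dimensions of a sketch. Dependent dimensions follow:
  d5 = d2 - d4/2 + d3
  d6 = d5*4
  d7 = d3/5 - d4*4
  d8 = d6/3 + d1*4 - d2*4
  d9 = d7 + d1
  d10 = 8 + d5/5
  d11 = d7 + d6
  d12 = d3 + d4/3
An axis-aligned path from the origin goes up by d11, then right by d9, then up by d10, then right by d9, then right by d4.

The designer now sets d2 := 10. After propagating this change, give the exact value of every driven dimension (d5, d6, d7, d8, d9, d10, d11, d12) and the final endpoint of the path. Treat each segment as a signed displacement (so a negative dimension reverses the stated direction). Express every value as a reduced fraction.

Apply edit: d2 := 10
  d5 = d2 - d4/2 + d3 = 19/6
  d6 = d5*4 = 38/3
  d7 = d3/5 - d4*4 = -203/3
  d8 = d6/3 + d1*4 - d2*4 = -178/9
  d9 = d7 + d1 = -191/3
  d10 = 8 + d5/5 = 259/30
  d11 = d7 + d6 = -55
  d12 = d3 + d4/3 = 22/3
Walk from origin (0, 0):
  seg 1: up by d11 = -55 → (0, -55)
  seg 2: right by d9 = -191/3 → (-191/3, -55)
  seg 3: up by d10 = 259/30 → (-191/3, -1391/30)
  seg 4: right by d9 = -191/3 → (-382/3, -1391/30)
  seg 5: right by d4 = 17 → (-331/3, -1391/30)

d5 = 19/6
d6 = 38/3
d7 = -203/3
d8 = -178/9
d9 = -191/3
d10 = 259/30
d11 = -55
d12 = 22/3
endpoint = (-331/3, -1391/30)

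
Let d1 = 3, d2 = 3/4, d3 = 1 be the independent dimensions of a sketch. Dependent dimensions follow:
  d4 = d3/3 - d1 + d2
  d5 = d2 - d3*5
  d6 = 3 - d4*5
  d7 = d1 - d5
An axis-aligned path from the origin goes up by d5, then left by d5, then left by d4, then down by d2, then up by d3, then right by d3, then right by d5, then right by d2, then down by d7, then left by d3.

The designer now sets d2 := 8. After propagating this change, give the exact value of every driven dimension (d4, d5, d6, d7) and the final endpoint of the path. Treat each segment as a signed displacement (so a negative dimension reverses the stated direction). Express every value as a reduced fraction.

d4 = 16/3
d5 = 3
d6 = -71/3
d7 = 0
endpoint = (8/3, -4)

Apply edit: d2 := 8
  d4 = d3/3 - d1 + d2 = 16/3
  d5 = d2 - d3*5 = 3
  d6 = 3 - d4*5 = -71/3
  d7 = d1 - d5 = 0
Walk from origin (0, 0):
  seg 1: up by d5 = 3 → (0, 3)
  seg 2: left by d5 = 3 → (-3, 3)
  seg 3: left by d4 = 16/3 → (-25/3, 3)
  seg 4: down by d2 = 8 → (-25/3, -5)
  seg 5: up by d3 = 1 → (-25/3, -4)
  seg 6: right by d3 = 1 → (-22/3, -4)
  seg 7: right by d5 = 3 → (-13/3, -4)
  seg 8: right by d2 = 8 → (11/3, -4)
  seg 9: down by d7 = 0 → (11/3, -4)
  seg 10: left by d3 = 1 → (8/3, -4)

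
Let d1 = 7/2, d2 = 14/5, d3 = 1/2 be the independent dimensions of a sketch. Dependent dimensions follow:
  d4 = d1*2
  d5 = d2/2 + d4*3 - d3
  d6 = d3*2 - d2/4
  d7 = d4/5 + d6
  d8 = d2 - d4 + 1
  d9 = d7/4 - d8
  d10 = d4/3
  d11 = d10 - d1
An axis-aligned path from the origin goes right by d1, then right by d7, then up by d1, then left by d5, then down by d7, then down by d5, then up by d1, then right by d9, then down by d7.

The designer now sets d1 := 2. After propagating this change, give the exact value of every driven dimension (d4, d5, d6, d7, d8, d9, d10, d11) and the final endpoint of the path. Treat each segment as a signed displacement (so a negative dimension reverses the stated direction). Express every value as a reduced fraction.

Apply edit: d1 := 2
  d4 = d1*2 = 4
  d5 = d2/2 + d4*3 - d3 = 129/10
  d6 = d3*2 - d2/4 = 3/10
  d7 = d4/5 + d6 = 11/10
  d8 = d2 - d4 + 1 = -1/5
  d9 = d7/4 - d8 = 19/40
  d10 = d4/3 = 4/3
  d11 = d10 - d1 = -2/3
Walk from origin (0, 0):
  seg 1: right by d1 = 2 → (2, 0)
  seg 2: right by d7 = 11/10 → (31/10, 0)
  seg 3: up by d1 = 2 → (31/10, 2)
  seg 4: left by d5 = 129/10 → (-49/5, 2)
  seg 5: down by d7 = 11/10 → (-49/5, 9/10)
  seg 6: down by d5 = 129/10 → (-49/5, -12)
  seg 7: up by d1 = 2 → (-49/5, -10)
  seg 8: right by d9 = 19/40 → (-373/40, -10)
  seg 9: down by d7 = 11/10 → (-373/40, -111/10)

d4 = 4
d5 = 129/10
d6 = 3/10
d7 = 11/10
d8 = -1/5
d9 = 19/40
d10 = 4/3
d11 = -2/3
endpoint = (-373/40, -111/10)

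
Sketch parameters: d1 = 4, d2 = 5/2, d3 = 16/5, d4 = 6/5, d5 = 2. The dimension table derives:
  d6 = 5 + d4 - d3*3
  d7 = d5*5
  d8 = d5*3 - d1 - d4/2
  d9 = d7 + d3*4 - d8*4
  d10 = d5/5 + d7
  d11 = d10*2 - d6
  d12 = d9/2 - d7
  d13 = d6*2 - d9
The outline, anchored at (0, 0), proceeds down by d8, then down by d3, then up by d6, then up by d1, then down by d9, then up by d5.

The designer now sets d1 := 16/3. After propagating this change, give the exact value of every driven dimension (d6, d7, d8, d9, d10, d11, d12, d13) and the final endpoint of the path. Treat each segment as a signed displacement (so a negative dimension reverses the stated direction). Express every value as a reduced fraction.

d6 = -17/5
d7 = 10
d8 = 1/15
d9 = 338/15
d10 = 52/5
d11 = 121/5
d12 = 19/15
d13 = -88/3
endpoint = (0, -328/15)

Apply edit: d1 := 16/3
  d6 = 5 + d4 - d3*3 = -17/5
  d7 = d5*5 = 10
  d8 = d5*3 - d1 - d4/2 = 1/15
  d9 = d7 + d3*4 - d8*4 = 338/15
  d10 = d5/5 + d7 = 52/5
  d11 = d10*2 - d6 = 121/5
  d12 = d9/2 - d7 = 19/15
  d13 = d6*2 - d9 = -88/3
Walk from origin (0, 0):
  seg 1: down by d8 = 1/15 → (0, -1/15)
  seg 2: down by d3 = 16/5 → (0, -49/15)
  seg 3: up by d6 = -17/5 → (0, -20/3)
  seg 4: up by d1 = 16/3 → (0, -4/3)
  seg 5: down by d9 = 338/15 → (0, -358/15)
  seg 6: up by d5 = 2 → (0, -328/15)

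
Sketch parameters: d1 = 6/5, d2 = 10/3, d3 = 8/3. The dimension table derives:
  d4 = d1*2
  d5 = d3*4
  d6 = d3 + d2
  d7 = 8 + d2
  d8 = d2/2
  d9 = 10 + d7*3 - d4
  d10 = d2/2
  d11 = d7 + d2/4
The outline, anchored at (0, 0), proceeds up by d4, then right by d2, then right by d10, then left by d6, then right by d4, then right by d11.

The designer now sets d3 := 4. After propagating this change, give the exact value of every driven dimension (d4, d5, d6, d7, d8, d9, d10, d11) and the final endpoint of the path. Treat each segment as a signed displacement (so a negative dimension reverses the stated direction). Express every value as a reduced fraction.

Apply edit: d3 := 4
  d4 = d1*2 = 12/5
  d5 = d3*4 = 16
  d6 = d3 + d2 = 22/3
  d7 = 8 + d2 = 34/3
  d8 = d2/2 = 5/3
  d9 = 10 + d7*3 - d4 = 208/5
  d10 = d2/2 = 5/3
  d11 = d7 + d2/4 = 73/6
Walk from origin (0, 0):
  seg 1: up by d4 = 12/5 → (0, 12/5)
  seg 2: right by d2 = 10/3 → (10/3, 12/5)
  seg 3: right by d10 = 5/3 → (5, 12/5)
  seg 4: left by d6 = 22/3 → (-7/3, 12/5)
  seg 5: right by d4 = 12/5 → (1/15, 12/5)
  seg 6: right by d11 = 73/6 → (367/30, 12/5)

d4 = 12/5
d5 = 16
d6 = 22/3
d7 = 34/3
d8 = 5/3
d9 = 208/5
d10 = 5/3
d11 = 73/6
endpoint = (367/30, 12/5)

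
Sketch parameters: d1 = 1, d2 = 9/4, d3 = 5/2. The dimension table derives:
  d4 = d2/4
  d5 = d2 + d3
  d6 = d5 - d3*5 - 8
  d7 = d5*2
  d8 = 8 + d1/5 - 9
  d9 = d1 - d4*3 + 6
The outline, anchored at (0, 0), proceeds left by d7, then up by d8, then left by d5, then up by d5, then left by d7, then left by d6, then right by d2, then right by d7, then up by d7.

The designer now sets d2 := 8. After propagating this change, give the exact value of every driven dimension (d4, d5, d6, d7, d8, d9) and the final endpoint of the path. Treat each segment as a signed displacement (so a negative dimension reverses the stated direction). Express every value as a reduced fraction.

Apply edit: d2 := 8
  d4 = d2/4 = 2
  d5 = d2 + d3 = 21/2
  d6 = d5 - d3*5 - 8 = -10
  d7 = d5*2 = 21
  d8 = 8 + d1/5 - 9 = -4/5
  d9 = d1 - d4*3 + 6 = 1
Walk from origin (0, 0):
  seg 1: left by d7 = 21 → (-21, 0)
  seg 2: up by d8 = -4/5 → (-21, -4/5)
  seg 3: left by d5 = 21/2 → (-63/2, -4/5)
  seg 4: up by d5 = 21/2 → (-63/2, 97/10)
  seg 5: left by d7 = 21 → (-105/2, 97/10)
  seg 6: left by d6 = -10 → (-85/2, 97/10)
  seg 7: right by d2 = 8 → (-69/2, 97/10)
  seg 8: right by d7 = 21 → (-27/2, 97/10)
  seg 9: up by d7 = 21 → (-27/2, 307/10)

d4 = 2
d5 = 21/2
d6 = -10
d7 = 21
d8 = -4/5
d9 = 1
endpoint = (-27/2, 307/10)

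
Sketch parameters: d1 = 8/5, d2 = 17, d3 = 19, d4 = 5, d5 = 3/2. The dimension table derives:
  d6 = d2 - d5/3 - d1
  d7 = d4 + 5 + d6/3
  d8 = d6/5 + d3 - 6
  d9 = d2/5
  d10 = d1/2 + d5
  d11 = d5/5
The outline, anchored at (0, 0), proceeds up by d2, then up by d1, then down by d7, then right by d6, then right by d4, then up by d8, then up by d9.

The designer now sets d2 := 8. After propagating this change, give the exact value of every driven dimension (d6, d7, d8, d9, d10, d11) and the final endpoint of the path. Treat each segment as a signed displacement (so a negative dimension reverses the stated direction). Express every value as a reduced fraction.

d6 = 59/10
d7 = 359/30
d8 = 709/50
d9 = 8/5
d10 = 23/10
d11 = 3/10
endpoint = (109/10, 1006/75)

Apply edit: d2 := 8
  d6 = d2 - d5/3 - d1 = 59/10
  d7 = d4 + 5 + d6/3 = 359/30
  d8 = d6/5 + d3 - 6 = 709/50
  d9 = d2/5 = 8/5
  d10 = d1/2 + d5 = 23/10
  d11 = d5/5 = 3/10
Walk from origin (0, 0):
  seg 1: up by d2 = 8 → (0, 8)
  seg 2: up by d1 = 8/5 → (0, 48/5)
  seg 3: down by d7 = 359/30 → (0, -71/30)
  seg 4: right by d6 = 59/10 → (59/10, -71/30)
  seg 5: right by d4 = 5 → (109/10, -71/30)
  seg 6: up by d8 = 709/50 → (109/10, 886/75)
  seg 7: up by d9 = 8/5 → (109/10, 1006/75)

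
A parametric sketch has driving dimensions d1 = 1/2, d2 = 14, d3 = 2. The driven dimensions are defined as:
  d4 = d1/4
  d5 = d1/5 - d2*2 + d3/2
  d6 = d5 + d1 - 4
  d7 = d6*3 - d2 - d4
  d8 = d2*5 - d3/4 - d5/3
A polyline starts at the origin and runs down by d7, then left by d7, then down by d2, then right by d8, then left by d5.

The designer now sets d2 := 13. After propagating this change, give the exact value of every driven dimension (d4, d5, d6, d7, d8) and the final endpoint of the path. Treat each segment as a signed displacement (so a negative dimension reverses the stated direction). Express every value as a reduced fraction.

Apply edit: d2 := 13
  d4 = d1/4 = 1/8
  d5 = d1/5 - d2*2 + d3/2 = -249/10
  d6 = d5 + d1 - 4 = -142/5
  d7 = d6*3 - d2 - d4 = -3933/40
  d8 = d2*5 - d3/4 - d5/3 = 364/5
Walk from origin (0, 0):
  seg 1: down by d7 = -3933/40 → (0, 3933/40)
  seg 2: left by d7 = -3933/40 → (3933/40, 3933/40)
  seg 3: down by d2 = 13 → (3933/40, 3413/40)
  seg 4: right by d8 = 364/5 → (1369/8, 3413/40)
  seg 5: left by d5 = -249/10 → (7841/40, 3413/40)

d4 = 1/8
d5 = -249/10
d6 = -142/5
d7 = -3933/40
d8 = 364/5
endpoint = (7841/40, 3413/40)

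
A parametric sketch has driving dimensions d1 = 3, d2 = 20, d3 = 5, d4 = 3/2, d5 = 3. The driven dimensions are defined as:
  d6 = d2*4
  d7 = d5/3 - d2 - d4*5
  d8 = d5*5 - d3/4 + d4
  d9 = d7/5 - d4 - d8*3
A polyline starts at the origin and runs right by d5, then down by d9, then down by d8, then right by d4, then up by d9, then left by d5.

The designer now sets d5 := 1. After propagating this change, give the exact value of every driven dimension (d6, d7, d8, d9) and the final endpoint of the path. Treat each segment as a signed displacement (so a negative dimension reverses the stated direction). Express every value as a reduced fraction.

d6 = 80
d7 = -163/6
d8 = 21/4
d9 = -1361/60
endpoint = (3/2, -21/4)

Apply edit: d5 := 1
  d6 = d2*4 = 80
  d7 = d5/3 - d2 - d4*5 = -163/6
  d8 = d5*5 - d3/4 + d4 = 21/4
  d9 = d7/5 - d4 - d8*3 = -1361/60
Walk from origin (0, 0):
  seg 1: right by d5 = 1 → (1, 0)
  seg 2: down by d9 = -1361/60 → (1, 1361/60)
  seg 3: down by d8 = 21/4 → (1, 523/30)
  seg 4: right by d4 = 3/2 → (5/2, 523/30)
  seg 5: up by d9 = -1361/60 → (5/2, -21/4)
  seg 6: left by d5 = 1 → (3/2, -21/4)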